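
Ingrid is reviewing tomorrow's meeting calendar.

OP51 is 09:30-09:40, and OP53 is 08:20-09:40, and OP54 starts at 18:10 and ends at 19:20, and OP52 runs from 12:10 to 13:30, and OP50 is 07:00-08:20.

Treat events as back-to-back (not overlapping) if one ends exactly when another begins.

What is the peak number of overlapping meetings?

Sweep the timeline, counting +1 at each start and −1 at each end (ends before starts at a tie):
07:00 start OP50 → 1
08:20 end OP50 → 0
08:20 start OP53 → 1
09:30 start OP51 → 2
09:40 end OP51 → 1
09:40 end OP53 → 0
12:10 start OP52 → 1
13:30 end OP52 → 0
18:10 start OP54 → 1
19:20 end OP54 → 0
Peak is 2, at 09:30 (OP51, OP53).

2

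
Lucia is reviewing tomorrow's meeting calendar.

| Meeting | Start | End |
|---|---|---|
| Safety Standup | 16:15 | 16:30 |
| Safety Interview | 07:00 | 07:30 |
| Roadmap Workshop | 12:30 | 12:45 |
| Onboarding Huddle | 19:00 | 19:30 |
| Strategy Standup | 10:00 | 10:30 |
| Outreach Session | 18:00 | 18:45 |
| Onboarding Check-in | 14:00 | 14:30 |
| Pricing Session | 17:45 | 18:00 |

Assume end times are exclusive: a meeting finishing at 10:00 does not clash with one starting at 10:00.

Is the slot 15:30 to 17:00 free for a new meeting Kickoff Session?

Safety Interview: ends 07:30 at or before Kickoff Session starts 15:30 → clear.
Strategy Standup: ends 10:30 at or before Kickoff Session starts 15:30 → clear.
Roadmap Workshop: ends 12:45 at or before Kickoff Session starts 15:30 → clear.
Onboarding Check-in: ends 14:30 at or before Kickoff Session starts 15:30 → clear.
Safety Standup: starts 16:15 before Kickoff Session ends 17:00, and ends 16:30 after Kickoff Session starts 15:30 → overlap.
Pricing Session: starts 17:45 at or after Kickoff Session ends 17:00 → clear.
Outreach Session: starts 18:00 at or after Kickoff Session ends 17:00 → clear.
Onboarding Huddle: starts 19:00 at or after Kickoff Session ends 17:00 → clear.
Kickoff Session overlaps Safety Standup.

No — it overlaps Safety Standup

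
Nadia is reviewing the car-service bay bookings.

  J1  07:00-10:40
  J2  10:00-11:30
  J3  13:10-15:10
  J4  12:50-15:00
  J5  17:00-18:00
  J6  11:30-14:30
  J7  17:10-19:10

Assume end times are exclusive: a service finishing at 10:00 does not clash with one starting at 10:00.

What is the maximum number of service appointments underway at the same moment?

Sweep the timeline, counting +1 at each start and −1 at each end (ends before starts at a tie):
07:00 start J1 → 1
10:00 start J2 → 2
10:40 end J1 → 1
11:30 end J2 → 0
11:30 start J6 → 1
12:50 start J4 → 2
13:10 start J3 → 3
14:30 end J6 → 2
15:00 end J4 → 1
15:10 end J3 → 0
17:00 start J5 → 1
17:10 start J7 → 2
18:00 end J5 → 1
19:10 end J7 → 0
Peak is 3, at 13:10 (J3, J4, J6).

3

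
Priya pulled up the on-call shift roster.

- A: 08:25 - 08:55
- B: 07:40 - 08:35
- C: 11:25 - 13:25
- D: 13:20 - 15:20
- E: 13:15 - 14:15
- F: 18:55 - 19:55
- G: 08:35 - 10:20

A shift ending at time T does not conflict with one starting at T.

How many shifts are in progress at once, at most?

3

Sort all start/end points and keep a running count:
07:40 start B → 1
08:25 start A → 2
08:35 end B → 1
08:35 start G → 2
08:55 end A → 1
10:20 end G → 0
11:25 start C → 1
13:15 start E → 2
13:20 start D → 3
13:25 end C → 2
14:15 end E → 1
15:20 end D → 0
18:55 start F → 1
19:55 end F → 0
Peak is 3, at 13:20 (C, D, E).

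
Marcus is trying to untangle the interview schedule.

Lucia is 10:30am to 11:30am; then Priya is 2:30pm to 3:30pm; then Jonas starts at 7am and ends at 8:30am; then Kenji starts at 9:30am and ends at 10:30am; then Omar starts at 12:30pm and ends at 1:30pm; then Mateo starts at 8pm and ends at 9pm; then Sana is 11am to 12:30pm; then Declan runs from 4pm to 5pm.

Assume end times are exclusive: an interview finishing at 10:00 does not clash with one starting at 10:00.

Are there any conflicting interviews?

Sorted by start: Jonas, Kenji, Lucia, Sana, Omar, Priya, Declan, Mateo.
Kenji starts after Jonas ends, so nothing later overlaps Jonas either.
Lucia starts exactly when Kenji ends (back-to-back, no overlap), so nothing later overlaps Kenji either.
Sana starts before Lucia ends → Lucia and Sana overlap.
That's a conflict, so the schedule is not conflict-free.

Yes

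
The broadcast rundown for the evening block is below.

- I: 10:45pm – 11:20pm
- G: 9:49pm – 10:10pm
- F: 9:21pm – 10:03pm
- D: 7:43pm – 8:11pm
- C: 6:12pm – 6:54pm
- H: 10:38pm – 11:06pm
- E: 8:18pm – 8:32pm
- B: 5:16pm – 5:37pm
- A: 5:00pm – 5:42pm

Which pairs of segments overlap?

A & B, F & G, H & I

Sorted by start: A, B, C, D, E, F, G, H, I.
B starts before A ends → A and B overlap.
C starts after A ends, so nothing later overlaps A either.
C starts after B ends, so nothing later overlaps B either.
D starts after C ends, so nothing later overlaps C either.
E starts after D ends, so nothing later overlaps D either.
F starts after E ends, so nothing later overlaps E either.
G starts before F ends → F and G overlap.
H starts after F ends, so nothing later overlaps F either.
H starts after G ends, so nothing later overlaps G either.
I starts before H ends → H and I overlap.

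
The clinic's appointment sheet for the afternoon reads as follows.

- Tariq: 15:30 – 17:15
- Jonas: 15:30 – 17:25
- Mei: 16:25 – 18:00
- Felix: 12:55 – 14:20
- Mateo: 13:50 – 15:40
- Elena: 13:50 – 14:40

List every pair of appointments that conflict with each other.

Sorted by start: Felix, Mateo, Elena, Jonas, Tariq, Mei.
Mateo starts before Felix ends → Felix and Mateo overlap.
Elena starts before Felix ends → Felix and Elena overlap.
Jonas starts after Felix ends; Felix is clear from here.
Elena starts before Mateo ends → Mateo and Elena overlap.
Jonas starts before Mateo ends → Mateo and Jonas overlap.
Tariq starts before Mateo ends → Mateo and Tariq overlap.
Mei starts after Mateo ends.
Jonas starts after Elena ends; Elena is clear from here.
Tariq starts before Jonas ends → Jonas and Tariq overlap.
Mei starts before Jonas ends → Jonas and Mei overlap.
Mei starts before Tariq ends → Tariq and Mei overlap.

Elena & Felix, Elena & Mateo, Felix & Mateo, Jonas & Mateo, Jonas & Mei, Jonas & Tariq, Mateo & Tariq, Mei & Tariq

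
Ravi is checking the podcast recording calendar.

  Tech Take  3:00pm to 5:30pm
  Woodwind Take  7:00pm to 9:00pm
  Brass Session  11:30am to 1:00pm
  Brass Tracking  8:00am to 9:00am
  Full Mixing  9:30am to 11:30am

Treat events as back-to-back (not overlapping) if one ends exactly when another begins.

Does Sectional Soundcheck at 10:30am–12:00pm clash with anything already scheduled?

Yes — it overlaps Brass Session, Full Mixing

Brass Tracking: ends 9:00am at or before Sectional Soundcheck starts 10:30am → clear.
Full Mixing: starts 9:30am before Sectional Soundcheck ends 12:00pm, and ends 11:30am after Sectional Soundcheck starts 10:30am → overlap.
Brass Session: starts 11:30am before Sectional Soundcheck ends 12:00pm, and ends 1:00pm after Sectional Soundcheck starts 10:30am → overlap.
Tech Take: starts 3:00pm at or after Sectional Soundcheck ends 12:00pm → clear.
Woodwind Take: starts 7:00pm at or after Sectional Soundcheck ends 12:00pm → clear.
Sectional Soundcheck overlaps Full Mixing, Brass Session.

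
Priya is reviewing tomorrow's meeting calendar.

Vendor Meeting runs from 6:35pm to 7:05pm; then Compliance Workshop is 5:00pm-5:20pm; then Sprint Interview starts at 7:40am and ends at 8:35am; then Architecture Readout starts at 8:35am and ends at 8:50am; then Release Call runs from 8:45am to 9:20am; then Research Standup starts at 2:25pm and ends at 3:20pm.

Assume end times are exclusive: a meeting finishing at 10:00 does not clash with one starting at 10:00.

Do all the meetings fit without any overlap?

No

Check each pair: they overlap iff neither finishes before the other starts.
Sorted by start: Sprint Interview, Architecture Readout, Release Call, Research Standup, Compliance Workshop, Vendor Meeting.
Architecture Readout starts exactly when Sprint Interview ends (back-to-back, no overlap); Sprint Interview is clear from here.
Release Call starts before Architecture Readout ends → Architecture Readout and Release Call overlap.
That's a conflict, so the schedule is not conflict-free.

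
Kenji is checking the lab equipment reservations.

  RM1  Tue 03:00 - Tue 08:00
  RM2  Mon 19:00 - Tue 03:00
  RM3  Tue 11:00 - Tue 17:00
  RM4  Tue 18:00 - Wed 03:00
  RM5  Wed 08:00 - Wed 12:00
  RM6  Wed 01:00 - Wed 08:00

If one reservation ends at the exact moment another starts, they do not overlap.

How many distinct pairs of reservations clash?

Sorted by start: RM2, RM1, RM3, RM4, RM6, RM5.
RM1 starts exactly when RM2 ends (back-to-back, no overlap); RM2 is clear from here.
RM3 starts after RM1 ends; RM1 is clear from here.
RM4 starts after RM3 ends; RM3 is clear from here.
RM6 starts before RM4 ends → RM4 and RM6 overlap.
RM5 starts after RM4 ends.
RM5 starts exactly when RM6 ends (back-to-back, no overlap).
Overlapping pairs: RM4 & RM6 — 1 in total.

1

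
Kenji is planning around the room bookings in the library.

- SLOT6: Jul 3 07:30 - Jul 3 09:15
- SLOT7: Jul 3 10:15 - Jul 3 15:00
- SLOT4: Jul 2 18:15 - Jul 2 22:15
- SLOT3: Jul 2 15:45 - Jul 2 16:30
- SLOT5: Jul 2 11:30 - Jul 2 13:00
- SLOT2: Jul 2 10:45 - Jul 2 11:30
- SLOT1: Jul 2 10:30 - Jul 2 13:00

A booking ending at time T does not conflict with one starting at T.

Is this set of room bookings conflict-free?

No

Sorted by start: SLOT1, SLOT2, SLOT5, SLOT3, SLOT4, SLOT6, SLOT7.
SLOT2 starts before SLOT1 ends → SLOT1 and SLOT2 overlap.
That's a conflict, so the schedule is not conflict-free.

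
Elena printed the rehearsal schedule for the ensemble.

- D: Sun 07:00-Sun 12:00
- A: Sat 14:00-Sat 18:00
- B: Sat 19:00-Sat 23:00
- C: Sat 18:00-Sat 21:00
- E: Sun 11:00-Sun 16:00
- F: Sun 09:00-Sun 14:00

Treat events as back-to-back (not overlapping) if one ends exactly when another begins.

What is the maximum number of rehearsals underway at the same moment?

Sweep the timeline, counting +1 at each start and −1 at each end (ends before starts at a tie):
Sat 14:00 start A → 1
Sat 18:00 end A → 0
Sat 18:00 start C → 1
Sat 19:00 start B → 2
Sat 21:00 end C → 1
Sat 23:00 end B → 0
Sun 07:00 start D → 1
Sun 09:00 start F → 2
Sun 11:00 start E → 3
Sun 12:00 end D → 2
Sun 14:00 end F → 1
Sun 16:00 end E → 0
Peak is 3, at Sun 11:00 (D, E, F).

3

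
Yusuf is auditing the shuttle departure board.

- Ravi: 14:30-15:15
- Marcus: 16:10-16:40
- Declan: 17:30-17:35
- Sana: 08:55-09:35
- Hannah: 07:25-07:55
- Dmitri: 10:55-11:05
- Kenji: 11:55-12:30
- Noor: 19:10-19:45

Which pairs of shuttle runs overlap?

Sorted by start: Hannah, Sana, Dmitri, Kenji, Ravi, Marcus, Declan, Noor.
Sana starts after Hannah ends, so Hannah has no further overlaps.
Dmitri starts after Sana ends, so Sana has no further overlaps.
Kenji starts after Dmitri ends, so Dmitri has no further overlaps.
Ravi starts after Kenji ends, so Kenji has no further overlaps.
Marcus starts after Ravi ends, so Ravi has no further overlaps.
Declan starts after Marcus ends, so Marcus has no further overlaps.
Noor starts after Declan ends.

none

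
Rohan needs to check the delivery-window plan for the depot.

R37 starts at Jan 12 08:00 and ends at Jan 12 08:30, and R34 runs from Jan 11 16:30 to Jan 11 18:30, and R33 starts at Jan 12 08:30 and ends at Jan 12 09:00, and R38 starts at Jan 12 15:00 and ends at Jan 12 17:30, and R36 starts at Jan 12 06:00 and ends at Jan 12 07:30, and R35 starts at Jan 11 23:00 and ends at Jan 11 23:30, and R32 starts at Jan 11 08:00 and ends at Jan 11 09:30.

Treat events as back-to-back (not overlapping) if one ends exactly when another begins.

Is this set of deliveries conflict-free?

Sorted by start: R32, R34, R35, R36, R37, R33, R38.
R34 starts after R32 ends, so nothing later overlaps R32 either.
R35 starts after R34 ends, so nothing later overlaps R34 either.
R36 starts after R35 ends, so nothing later overlaps R35 either.
R37 starts after R36 ends, so nothing later overlaps R36 either.
R33 starts exactly when R37 ends (back-to-back, no overlap), so nothing later overlaps R37 either.
R38 starts after R33 ends.
Every pair is clear; the schedule has no overlaps.

Yes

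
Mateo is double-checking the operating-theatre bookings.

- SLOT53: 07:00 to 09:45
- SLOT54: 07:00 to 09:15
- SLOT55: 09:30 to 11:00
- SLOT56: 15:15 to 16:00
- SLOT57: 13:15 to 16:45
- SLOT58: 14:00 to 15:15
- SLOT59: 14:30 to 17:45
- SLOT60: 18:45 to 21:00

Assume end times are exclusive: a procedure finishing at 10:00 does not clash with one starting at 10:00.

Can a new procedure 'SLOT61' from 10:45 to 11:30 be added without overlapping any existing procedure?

No — it overlaps SLOT55

SLOT53: ends 09:45 at or before SLOT61 starts 10:45 → clear.
SLOT54: ends 09:15 at or before SLOT61 starts 10:45 → clear.
SLOT55: starts 09:30 before SLOT61 ends 11:30, and ends 11:00 after SLOT61 starts 10:45 → overlap.
SLOT57: starts 13:15 at or after SLOT61 ends 11:30 → clear.
SLOT58: starts 14:00 at or after SLOT61 ends 11:30 → clear.
SLOT59: starts 14:30 at or after SLOT61 ends 11:30 → clear.
SLOT56: starts 15:15 at or after SLOT61 ends 11:30 → clear.
SLOT60: starts 18:45 at or after SLOT61 ends 11:30 → clear.
SLOT61 overlaps SLOT55.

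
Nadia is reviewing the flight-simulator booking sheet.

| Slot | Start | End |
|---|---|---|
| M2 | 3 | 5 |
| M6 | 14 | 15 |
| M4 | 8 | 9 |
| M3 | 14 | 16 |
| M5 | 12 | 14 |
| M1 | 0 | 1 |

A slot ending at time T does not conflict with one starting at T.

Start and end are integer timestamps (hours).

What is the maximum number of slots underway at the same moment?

2

Walk through starts and ends in time order (an end at T is processed before a start at T):
0 start M1 → 1
1 end M1 → 0
3 start M2 → 1
5 end M2 → 0
8 start M4 → 1
9 end M4 → 0
12 start M5 → 1
14 end M5 → 0
14 start M3 → 1
14 start M6 → 2
15 end M6 → 1
16 end M3 → 0
Peak is 2, at 14 (M3, M6).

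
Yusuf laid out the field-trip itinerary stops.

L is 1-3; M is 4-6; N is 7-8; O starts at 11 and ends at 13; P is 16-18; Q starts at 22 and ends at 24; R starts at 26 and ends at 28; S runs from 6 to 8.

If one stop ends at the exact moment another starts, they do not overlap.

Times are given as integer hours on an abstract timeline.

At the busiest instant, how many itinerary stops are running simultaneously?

Walk through starts and ends in time order (an end at T is processed before a start at T):
1 start L → 1
3 end L → 0
4 start M → 1
6 end M → 0
6 start S → 1
7 start N → 2
8 end N → 1
8 end S → 0
11 start O → 1
13 end O → 0
16 start P → 1
18 end P → 0
22 start Q → 1
24 end Q → 0
26 start R → 1
28 end R → 0
Peak is 2, at 7 (N, S).

2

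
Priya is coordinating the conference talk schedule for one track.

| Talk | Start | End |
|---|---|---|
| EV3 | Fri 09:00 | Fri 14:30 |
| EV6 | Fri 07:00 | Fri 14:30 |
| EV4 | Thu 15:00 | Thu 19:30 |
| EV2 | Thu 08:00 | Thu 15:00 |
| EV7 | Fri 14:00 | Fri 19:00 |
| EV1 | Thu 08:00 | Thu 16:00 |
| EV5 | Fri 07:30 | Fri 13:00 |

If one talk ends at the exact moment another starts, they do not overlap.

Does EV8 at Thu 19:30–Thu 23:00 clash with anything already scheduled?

No — it doesn't clash with anything

EV1: ends Thu 16:00 at or before EV8 starts Thu 19:30 → clear.
EV2: ends Thu 15:00 at or before EV8 starts Thu 19:30 → clear.
EV4: ends Thu 19:30 at or before EV8 starts Thu 19:30 → clear.
EV6: starts Fri 07:00 at or after EV8 ends Thu 23:00 → clear.
EV5: starts Fri 07:30 at or after EV8 ends Thu 23:00 → clear.
EV3: starts Fri 09:00 at or after EV8 ends Thu 23:00 → clear.
EV7: starts Fri 14:00 at or after EV8 ends Thu 23:00 → clear.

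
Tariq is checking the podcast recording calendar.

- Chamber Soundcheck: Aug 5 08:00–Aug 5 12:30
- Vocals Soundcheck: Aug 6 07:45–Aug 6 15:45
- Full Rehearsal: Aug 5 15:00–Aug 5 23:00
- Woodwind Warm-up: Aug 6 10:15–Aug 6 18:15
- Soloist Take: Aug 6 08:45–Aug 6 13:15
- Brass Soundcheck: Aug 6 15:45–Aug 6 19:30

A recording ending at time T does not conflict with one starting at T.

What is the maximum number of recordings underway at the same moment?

3

Sweep the timeline, counting +1 at each start and −1 at each end (ends before starts at a tie):
Aug 5 08:00 start Chamber Soundcheck → 1
Aug 5 12:30 end Chamber Soundcheck → 0
Aug 5 15:00 start Full Rehearsal → 1
Aug 5 23:00 end Full Rehearsal → 0
Aug 6 07:45 start Vocals Soundcheck → 1
Aug 6 08:45 start Soloist Take → 2
Aug 6 10:15 start Woodwind Warm-up → 3
Aug 6 13:15 end Soloist Take → 2
Aug 6 15:45 end Vocals Soundcheck → 1
Aug 6 15:45 start Brass Soundcheck → 2
Aug 6 18:15 end Woodwind Warm-up → 1
Aug 6 19:30 end Brass Soundcheck → 0
Peak is 3, at Aug 6 10:15 (Soloist Take, Vocals Soundcheck, Woodwind Warm-up).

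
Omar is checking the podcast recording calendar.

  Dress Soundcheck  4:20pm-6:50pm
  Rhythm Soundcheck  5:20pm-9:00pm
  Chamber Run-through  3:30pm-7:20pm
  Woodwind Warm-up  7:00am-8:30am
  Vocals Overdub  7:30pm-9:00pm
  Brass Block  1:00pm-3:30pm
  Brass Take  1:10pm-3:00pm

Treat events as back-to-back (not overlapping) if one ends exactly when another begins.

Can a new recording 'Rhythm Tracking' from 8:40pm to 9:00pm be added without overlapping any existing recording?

No — it overlaps Rhythm Soundcheck, Vocals Overdub

Woodwind Warm-up: ends 8:30am at or before Rhythm Tracking starts 8:40pm → clear.
Brass Block: ends 3:30pm at or before Rhythm Tracking starts 8:40pm → clear.
Brass Take: ends 3:00pm at or before Rhythm Tracking starts 8:40pm → clear.
Chamber Run-through: ends 7:20pm at or before Rhythm Tracking starts 8:40pm → clear.
Dress Soundcheck: ends 6:50pm at or before Rhythm Tracking starts 8:40pm → clear.
Rhythm Soundcheck: starts 5:20pm before Rhythm Tracking ends 9:00pm, and ends 9:00pm after Rhythm Tracking starts 8:40pm → overlap.
Vocals Overdub: starts 7:30pm before Rhythm Tracking ends 9:00pm, and ends 9:00pm after Rhythm Tracking starts 8:40pm → overlap.
Rhythm Tracking overlaps Rhythm Soundcheck, Vocals Overdub.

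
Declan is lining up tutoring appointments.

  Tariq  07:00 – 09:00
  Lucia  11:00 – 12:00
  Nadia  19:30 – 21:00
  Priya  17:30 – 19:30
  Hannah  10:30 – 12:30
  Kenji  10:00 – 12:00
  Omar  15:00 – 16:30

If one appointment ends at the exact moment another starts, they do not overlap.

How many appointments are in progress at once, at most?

Walk through starts and ends in time order (an end at T is processed before a start at T):
07:00 start Tariq → 1
09:00 end Tariq → 0
10:00 start Kenji → 1
10:30 start Hannah → 2
11:00 start Lucia → 3
12:00 end Kenji → 2
12:00 end Lucia → 1
12:30 end Hannah → 0
15:00 start Omar → 1
16:30 end Omar → 0
17:30 start Priya → 1
19:30 end Priya → 0
19:30 start Nadia → 1
21:00 end Nadia → 0
Peak is 3, at 11:00 (Hannah, Kenji, Lucia).

3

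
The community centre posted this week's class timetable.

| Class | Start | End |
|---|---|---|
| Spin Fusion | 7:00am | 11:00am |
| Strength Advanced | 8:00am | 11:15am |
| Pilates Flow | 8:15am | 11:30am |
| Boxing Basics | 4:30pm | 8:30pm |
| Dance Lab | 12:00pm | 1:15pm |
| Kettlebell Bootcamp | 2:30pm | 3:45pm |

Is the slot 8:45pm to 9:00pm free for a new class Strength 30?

Yes — the slot is free

Spin Fusion: ends 11:00am at or before Strength 30 starts 8:45pm → clear.
Strength Advanced: ends 11:15am at or before Strength 30 starts 8:45pm → clear.
Pilates Flow: ends 11:30am at or before Strength 30 starts 8:45pm → clear.
Dance Lab: ends 1:15pm at or before Strength 30 starts 8:45pm → clear.
Kettlebell Bootcamp: ends 3:45pm at or before Strength 30 starts 8:45pm → clear.
Boxing Basics: ends 8:30pm at or before Strength 30 starts 8:45pm → clear.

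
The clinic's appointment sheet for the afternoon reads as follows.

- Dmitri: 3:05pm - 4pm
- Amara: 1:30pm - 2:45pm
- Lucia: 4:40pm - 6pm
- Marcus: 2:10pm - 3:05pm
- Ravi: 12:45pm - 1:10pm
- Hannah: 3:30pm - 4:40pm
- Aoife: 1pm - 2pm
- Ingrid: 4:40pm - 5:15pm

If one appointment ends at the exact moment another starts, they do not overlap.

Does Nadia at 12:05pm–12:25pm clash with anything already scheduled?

Ravi: starts 12:45pm at or after Nadia ends 12:25pm → clear.
Aoife: starts 1pm at or after Nadia ends 12:25pm → clear.
Amara: starts 1:30pm at or after Nadia ends 12:25pm → clear.
Marcus: starts 2:10pm at or after Nadia ends 12:25pm → clear.
Dmitri: starts 3:05pm at or after Nadia ends 12:25pm → clear.
Hannah: starts 3:30pm at or after Nadia ends 12:25pm → clear.
Ingrid: starts 4:40pm at or after Nadia ends 12:25pm → clear.
Lucia: starts 4:40pm at or after Nadia ends 12:25pm → clear.

No — it doesn't clash with anything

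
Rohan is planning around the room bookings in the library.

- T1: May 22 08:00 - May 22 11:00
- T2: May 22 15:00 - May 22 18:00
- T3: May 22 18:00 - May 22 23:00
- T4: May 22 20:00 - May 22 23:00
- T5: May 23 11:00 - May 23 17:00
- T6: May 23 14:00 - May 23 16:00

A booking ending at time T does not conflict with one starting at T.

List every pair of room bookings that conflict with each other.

T3 & T4, T5 & T6

Sorted by start: T1, T2, T3, T4, T5, T6.
T2 starts after T1 ends — done with T1.
T3 starts exactly when T2 ends (back-to-back, no overlap) — done with T2.
T4 starts before T3 ends → T3 and T4 overlap.
T5 starts after T3 ends — done with T3.
T5 starts after T4 ends — done with T4.
T6 starts before T5 ends → T5 and T6 overlap.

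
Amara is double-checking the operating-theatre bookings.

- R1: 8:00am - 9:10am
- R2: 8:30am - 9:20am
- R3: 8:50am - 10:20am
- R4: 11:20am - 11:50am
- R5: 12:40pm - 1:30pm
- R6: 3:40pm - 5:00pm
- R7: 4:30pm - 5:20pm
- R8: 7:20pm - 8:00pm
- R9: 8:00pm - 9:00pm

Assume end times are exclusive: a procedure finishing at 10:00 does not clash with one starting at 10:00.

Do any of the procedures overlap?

Check each pair: they overlap iff neither finishes before the other starts.
Sorted by start: R1, R2, R3, R4, R5, R6, R7, R8, R9.
R2 starts before R1 ends → R1 and R2 overlap.
That's a conflict, so the schedule is not conflict-free.

Yes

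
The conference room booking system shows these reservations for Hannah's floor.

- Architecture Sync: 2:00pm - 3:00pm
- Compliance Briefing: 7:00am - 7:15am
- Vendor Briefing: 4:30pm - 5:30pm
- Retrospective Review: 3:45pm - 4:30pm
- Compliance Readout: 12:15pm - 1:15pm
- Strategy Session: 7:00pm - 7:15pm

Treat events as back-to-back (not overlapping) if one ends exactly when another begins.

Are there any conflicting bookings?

No

Check each pair: they overlap iff neither finishes before the other starts.
Sorted by start: Compliance Briefing, Compliance Readout, Architecture Sync, Retrospective Review, Vendor Briefing, Strategy Session.
Compliance Readout starts after Compliance Briefing ends, so Compliance Briefing has no further overlaps.
Architecture Sync starts after Compliance Readout ends, so Compliance Readout has no further overlaps.
Retrospective Review starts after Architecture Sync ends, so Architecture Sync has no further overlaps.
Vendor Briefing starts exactly when Retrospective Review ends (back-to-back, no overlap), so Retrospective Review has no further overlaps.
Strategy Session starts after Vendor Briefing ends.
Every pair is clear; the schedule has no overlaps.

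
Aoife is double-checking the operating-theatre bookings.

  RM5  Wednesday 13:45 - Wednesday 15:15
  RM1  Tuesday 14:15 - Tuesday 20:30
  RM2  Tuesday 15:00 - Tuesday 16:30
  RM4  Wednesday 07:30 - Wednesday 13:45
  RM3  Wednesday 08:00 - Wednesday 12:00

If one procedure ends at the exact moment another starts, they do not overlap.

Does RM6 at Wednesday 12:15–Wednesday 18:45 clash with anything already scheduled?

Yes — it overlaps RM4, RM5

RM1: ends Tuesday 20:30 at or before RM6 starts Wednesday 12:15 → clear.
RM2: ends Tuesday 16:30 at or before RM6 starts Wednesday 12:15 → clear.
RM4: starts Wednesday 07:30 before RM6 ends Wednesday 18:45, and ends Wednesday 13:45 after RM6 starts Wednesday 12:15 → overlap.
RM3: ends Wednesday 12:00 at or before RM6 starts Wednesday 12:15 → clear.
RM5: starts Wednesday 13:45 before RM6 ends Wednesday 18:45, and ends Wednesday 15:15 after RM6 starts Wednesday 12:15 → overlap.
RM6 overlaps RM4, RM5.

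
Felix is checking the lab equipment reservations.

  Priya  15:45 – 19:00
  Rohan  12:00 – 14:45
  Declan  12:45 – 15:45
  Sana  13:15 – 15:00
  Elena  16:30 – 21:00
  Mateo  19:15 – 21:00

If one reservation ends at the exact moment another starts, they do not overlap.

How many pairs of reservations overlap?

5

Check each pair: they overlap iff neither finishes before the other starts.
Sorted by start: Rohan, Declan, Sana, Priya, Elena, Mateo.
Declan starts before Rohan ends → Rohan and Declan overlap.
Sana starts before Rohan ends → Rohan and Sana overlap.
Priya starts after Rohan ends; Rohan is clear from here.
Sana starts before Declan ends → Declan and Sana overlap.
Priya starts exactly when Declan ends (back-to-back, no overlap); Declan is clear from here.
Priya starts after Sana ends; Sana is clear from here.
Elena starts before Priya ends → Priya and Elena overlap.
Mateo starts after Priya ends.
Mateo starts before Elena ends → Elena and Mateo overlap.
Overlapping pairs: Declan & Rohan, Declan & Sana, Elena & Mateo, Elena & Priya, Rohan & Sana — 5 in total.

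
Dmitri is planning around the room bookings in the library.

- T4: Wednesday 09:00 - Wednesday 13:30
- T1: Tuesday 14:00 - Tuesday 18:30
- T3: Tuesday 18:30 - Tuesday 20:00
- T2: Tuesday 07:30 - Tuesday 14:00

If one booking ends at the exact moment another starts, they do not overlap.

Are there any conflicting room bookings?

No

Two intervals overlap when each starts before the other ends.
Sorted by start: T2, T1, T3, T4.
T1 starts exactly when T2 ends (back-to-back, no overlap); T2 is clear from here.
T3 starts exactly when T1 ends (back-to-back, no overlap); T1 is clear from here.
T4 starts after T3 ends.
Every pair is clear; the schedule has no overlaps.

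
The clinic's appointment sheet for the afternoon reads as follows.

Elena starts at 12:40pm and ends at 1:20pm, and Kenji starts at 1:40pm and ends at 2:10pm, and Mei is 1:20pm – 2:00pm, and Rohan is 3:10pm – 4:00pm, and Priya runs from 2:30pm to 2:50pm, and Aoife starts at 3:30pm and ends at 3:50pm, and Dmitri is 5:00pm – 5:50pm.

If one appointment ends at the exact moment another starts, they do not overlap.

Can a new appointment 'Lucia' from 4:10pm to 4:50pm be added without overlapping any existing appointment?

Yes — the slot is free

Elena: ends 1:20pm at or before Lucia starts 4:10pm → clear.
Mei: ends 2:00pm at or before Lucia starts 4:10pm → clear.
Kenji: ends 2:10pm at or before Lucia starts 4:10pm → clear.
Priya: ends 2:50pm at or before Lucia starts 4:10pm → clear.
Rohan: ends 4:00pm at or before Lucia starts 4:10pm → clear.
Aoife: ends 3:50pm at or before Lucia starts 4:10pm → clear.
Dmitri: starts 5:00pm at or after Lucia ends 4:50pm → clear.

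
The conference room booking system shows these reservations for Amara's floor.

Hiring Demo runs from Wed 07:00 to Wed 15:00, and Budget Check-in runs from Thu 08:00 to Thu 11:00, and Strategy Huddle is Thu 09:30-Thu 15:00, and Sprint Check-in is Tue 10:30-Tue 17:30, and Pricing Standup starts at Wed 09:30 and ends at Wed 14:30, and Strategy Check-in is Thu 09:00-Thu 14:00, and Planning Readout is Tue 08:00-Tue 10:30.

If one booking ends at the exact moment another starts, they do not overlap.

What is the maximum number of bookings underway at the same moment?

3

Sort all start/end points and keep a running count:
Tue 08:00 start Planning Readout → 1
Tue 10:30 end Planning Readout → 0
Tue 10:30 start Sprint Check-in → 1
Tue 17:30 end Sprint Check-in → 0
Wed 07:00 start Hiring Demo → 1
Wed 09:30 start Pricing Standup → 2
Wed 14:30 end Pricing Standup → 1
Wed 15:00 end Hiring Demo → 0
Thu 08:00 start Budget Check-in → 1
Thu 09:00 start Strategy Check-in → 2
Thu 09:30 start Strategy Huddle → 3
Thu 11:00 end Budget Check-in → 2
Thu 14:00 end Strategy Check-in → 1
Thu 15:00 end Strategy Huddle → 0
Peak is 3, at Thu 09:30 (Budget Check-in, Strategy Check-in, Strategy Huddle).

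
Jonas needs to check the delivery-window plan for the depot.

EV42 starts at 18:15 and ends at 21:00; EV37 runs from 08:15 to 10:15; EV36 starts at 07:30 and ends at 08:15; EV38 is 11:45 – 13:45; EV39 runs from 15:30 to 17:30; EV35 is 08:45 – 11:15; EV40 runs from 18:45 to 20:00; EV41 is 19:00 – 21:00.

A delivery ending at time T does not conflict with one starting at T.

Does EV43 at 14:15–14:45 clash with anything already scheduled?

No — it doesn't clash with anything

EV36: ends 08:15 at or before EV43 starts 14:15 → clear.
EV37: ends 10:15 at or before EV43 starts 14:15 → clear.
EV35: ends 11:15 at or before EV43 starts 14:15 → clear.
EV38: ends 13:45 at or before EV43 starts 14:15 → clear.
EV39: starts 15:30 at or after EV43 ends 14:45 → clear.
EV42: starts 18:15 at or after EV43 ends 14:45 → clear.
EV40: starts 18:45 at or after EV43 ends 14:45 → clear.
EV41: starts 19:00 at or after EV43 ends 14:45 → clear.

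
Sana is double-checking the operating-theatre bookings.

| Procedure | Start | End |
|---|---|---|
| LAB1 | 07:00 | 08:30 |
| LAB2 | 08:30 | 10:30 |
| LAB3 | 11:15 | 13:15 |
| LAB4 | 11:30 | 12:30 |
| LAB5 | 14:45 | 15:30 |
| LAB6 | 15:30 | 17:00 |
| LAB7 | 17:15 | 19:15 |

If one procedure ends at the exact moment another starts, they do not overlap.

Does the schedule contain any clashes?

Sorted by start: LAB1, LAB2, LAB3, LAB4, LAB5, LAB6, LAB7.
LAB2 starts exactly when LAB1 ends (back-to-back, no overlap); LAB1 is clear from here.
LAB3 starts after LAB2 ends; LAB2 is clear from here.
LAB4 starts before LAB3 ends → LAB3 and LAB4 overlap.
That's a conflict, so the schedule is not conflict-free.

Yes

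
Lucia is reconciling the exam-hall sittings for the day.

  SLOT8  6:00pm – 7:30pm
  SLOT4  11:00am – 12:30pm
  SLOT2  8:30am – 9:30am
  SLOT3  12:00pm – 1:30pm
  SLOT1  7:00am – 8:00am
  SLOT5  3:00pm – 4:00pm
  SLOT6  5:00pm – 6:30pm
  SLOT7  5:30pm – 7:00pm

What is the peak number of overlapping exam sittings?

3

Sort all start/end points and keep a running count:
7:00am start SLOT1 → 1
8:00am end SLOT1 → 0
8:30am start SLOT2 → 1
9:30am end SLOT2 → 0
11:00am start SLOT4 → 1
12:00pm start SLOT3 → 2
12:30pm end SLOT4 → 1
1:30pm end SLOT3 → 0
3:00pm start SLOT5 → 1
4:00pm end SLOT5 → 0
5:00pm start SLOT6 → 1
5:30pm start SLOT7 → 2
6:00pm start SLOT8 → 3
6:30pm end SLOT6 → 2
7:00pm end SLOT7 → 1
7:30pm end SLOT8 → 0
Peak is 3, at 6:00pm (SLOT6, SLOT7, SLOT8).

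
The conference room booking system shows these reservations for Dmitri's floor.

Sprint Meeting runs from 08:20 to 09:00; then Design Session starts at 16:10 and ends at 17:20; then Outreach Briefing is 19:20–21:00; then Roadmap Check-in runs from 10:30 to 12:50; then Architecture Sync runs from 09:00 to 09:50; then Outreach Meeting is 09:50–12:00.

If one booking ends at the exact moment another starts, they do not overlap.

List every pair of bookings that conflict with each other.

Sorted by start: Sprint Meeting, Architecture Sync, Outreach Meeting, Roadmap Check-in, Design Session, Outreach Briefing.
Architecture Sync starts exactly when Sprint Meeting ends (back-to-back, no overlap) — done with Sprint Meeting.
Outreach Meeting starts exactly when Architecture Sync ends (back-to-back, no overlap) — done with Architecture Sync.
Roadmap Check-in starts before Outreach Meeting ends → Outreach Meeting and Roadmap Check-in overlap.
Design Session starts after Outreach Meeting ends — done with Outreach Meeting.
Design Session starts after Roadmap Check-in ends — done with Roadmap Check-in.
Outreach Briefing starts after Design Session ends.

Outreach Meeting & Roadmap Check-in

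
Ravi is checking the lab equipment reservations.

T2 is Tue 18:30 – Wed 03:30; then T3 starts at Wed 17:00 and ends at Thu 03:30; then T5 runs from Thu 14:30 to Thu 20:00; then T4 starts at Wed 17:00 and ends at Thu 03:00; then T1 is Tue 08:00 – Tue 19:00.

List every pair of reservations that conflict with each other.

T1 & T2, T3 & T4

Sorted by start: T1, T2, T3, T4, T5.
T2 starts before T1 ends → T1 and T2 overlap.
T3 starts after T1 ends, so nothing later overlaps T1 either.
T3 starts after T2 ends, so nothing later overlaps T2 either.
T4 starts before T3 ends → T3 and T4 overlap.
T5 starts after T3 ends.
T5 starts after T4 ends.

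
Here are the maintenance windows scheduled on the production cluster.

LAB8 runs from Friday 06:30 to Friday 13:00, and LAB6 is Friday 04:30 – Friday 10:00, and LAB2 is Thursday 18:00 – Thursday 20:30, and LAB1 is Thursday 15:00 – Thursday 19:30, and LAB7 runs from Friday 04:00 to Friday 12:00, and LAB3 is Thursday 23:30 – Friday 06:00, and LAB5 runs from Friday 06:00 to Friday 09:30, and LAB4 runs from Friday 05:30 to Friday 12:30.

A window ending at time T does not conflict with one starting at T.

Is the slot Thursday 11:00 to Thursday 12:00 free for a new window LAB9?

LAB1: starts Thursday 15:00 at or after LAB9 ends Thursday 12:00 → clear.
LAB2: starts Thursday 18:00 at or after LAB9 ends Thursday 12:00 → clear.
LAB3: starts Thursday 23:30 at or after LAB9 ends Thursday 12:00 → clear.
LAB7: starts Friday 04:00 at or after LAB9 ends Thursday 12:00 → clear.
LAB6: starts Friday 04:30 at or after LAB9 ends Thursday 12:00 → clear.
LAB4: starts Friday 05:30 at or after LAB9 ends Thursday 12:00 → clear.
LAB5: starts Friday 06:00 at or after LAB9 ends Thursday 12:00 → clear.
LAB8: starts Friday 06:30 at or after LAB9 ends Thursday 12:00 → clear.

Yes — the slot is free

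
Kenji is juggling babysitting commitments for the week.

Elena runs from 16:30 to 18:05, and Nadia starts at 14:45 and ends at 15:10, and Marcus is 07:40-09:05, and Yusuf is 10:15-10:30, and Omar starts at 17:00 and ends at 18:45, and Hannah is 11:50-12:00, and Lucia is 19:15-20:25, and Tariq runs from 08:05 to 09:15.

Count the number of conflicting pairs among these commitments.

Sorted by start: Marcus, Tariq, Yusuf, Hannah, Nadia, Elena, Omar, Lucia.
Tariq starts before Marcus ends → Marcus and Tariq overlap.
Yusuf starts after Marcus ends — done with Marcus.
Yusuf starts after Tariq ends — done with Tariq.
Hannah starts after Yusuf ends — done with Yusuf.
Nadia starts after Hannah ends — done with Hannah.
Elena starts after Nadia ends — done with Nadia.
Omar starts before Elena ends → Elena and Omar overlap.
Lucia starts after Elena ends.
Lucia starts after Omar ends.
Overlapping pairs: Elena & Omar, Marcus & Tariq — 2 in total.

2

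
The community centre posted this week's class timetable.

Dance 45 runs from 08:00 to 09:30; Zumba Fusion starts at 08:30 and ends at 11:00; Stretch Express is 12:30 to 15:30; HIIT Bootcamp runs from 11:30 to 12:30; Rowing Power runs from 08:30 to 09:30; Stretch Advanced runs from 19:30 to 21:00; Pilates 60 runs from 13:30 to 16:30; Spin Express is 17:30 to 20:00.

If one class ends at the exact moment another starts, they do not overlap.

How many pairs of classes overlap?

5

Sorted by start: Dance 45, Zumba Fusion, Rowing Power, HIIT Bootcamp, Stretch Express, Pilates 60, Spin Express, Stretch Advanced.
Zumba Fusion starts before Dance 45 ends → Dance 45 and Zumba Fusion overlap.
Rowing Power starts before Dance 45 ends → Dance 45 and Rowing Power overlap.
HIIT Bootcamp starts after Dance 45 ends; Dance 45 is clear from here.
Rowing Power starts before Zumba Fusion ends → Zumba Fusion and Rowing Power overlap.
HIIT Bootcamp starts after Zumba Fusion ends; Zumba Fusion is clear from here.
HIIT Bootcamp starts after Rowing Power ends; Rowing Power is clear from here.
Stretch Express starts exactly when HIIT Bootcamp ends (back-to-back, no overlap); HIIT Bootcamp is clear from here.
Pilates 60 starts before Stretch Express ends → Stretch Express and Pilates 60 overlap.
Spin Express starts after Stretch Express ends; Stretch Express is clear from here.
Spin Express starts after Pilates 60 ends; Pilates 60 is clear from here.
Stretch Advanced starts before Spin Express ends → Spin Express and Stretch Advanced overlap.
Overlapping pairs: Dance 45 & Rowing Power, Dance 45 & Zumba Fusion, Pilates 60 & Stretch Express, Rowing Power & Zumba Fusion, Spin Express & Stretch Advanced — 5 in total.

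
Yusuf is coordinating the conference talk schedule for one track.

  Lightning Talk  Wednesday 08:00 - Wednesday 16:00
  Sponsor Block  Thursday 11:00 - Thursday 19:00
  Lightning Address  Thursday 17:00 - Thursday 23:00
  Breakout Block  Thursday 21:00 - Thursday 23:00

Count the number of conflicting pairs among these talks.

2

Sorted by start: Lightning Talk, Sponsor Block, Lightning Address, Breakout Block.
Sponsor Block starts after Lightning Talk ends, so nothing later overlaps Lightning Talk either.
Lightning Address starts before Sponsor Block ends → Sponsor Block and Lightning Address overlap.
Breakout Block starts after Sponsor Block ends.
Breakout Block starts before Lightning Address ends → Lightning Address and Breakout Block overlap.
Overlapping pairs: Breakout Block & Lightning Address, Lightning Address & Sponsor Block — 2 in total.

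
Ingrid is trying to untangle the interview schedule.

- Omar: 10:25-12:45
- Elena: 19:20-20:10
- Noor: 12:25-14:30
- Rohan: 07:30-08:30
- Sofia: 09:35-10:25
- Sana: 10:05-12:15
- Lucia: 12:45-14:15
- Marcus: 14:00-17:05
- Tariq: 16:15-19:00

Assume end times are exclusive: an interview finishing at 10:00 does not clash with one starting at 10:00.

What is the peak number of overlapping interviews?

Sweep the timeline, counting +1 at each start and −1 at each end (ends before starts at a tie):
07:30 start Rohan → 1
08:30 end Rohan → 0
09:35 start Sofia → 1
10:05 start Sana → 2
10:25 end Sofia → 1
10:25 start Omar → 2
12:15 end Sana → 1
12:25 start Noor → 2
12:45 end Omar → 1
12:45 start Lucia → 2
14:00 start Marcus → 3
14:15 end Lucia → 2
14:30 end Noor → 1
16:15 start Tariq → 2
17:05 end Marcus → 1
19:00 end Tariq → 0
19:20 start Elena → 1
20:10 end Elena → 0
Peak is 3, at 14:00 (Lucia, Marcus, Noor).

3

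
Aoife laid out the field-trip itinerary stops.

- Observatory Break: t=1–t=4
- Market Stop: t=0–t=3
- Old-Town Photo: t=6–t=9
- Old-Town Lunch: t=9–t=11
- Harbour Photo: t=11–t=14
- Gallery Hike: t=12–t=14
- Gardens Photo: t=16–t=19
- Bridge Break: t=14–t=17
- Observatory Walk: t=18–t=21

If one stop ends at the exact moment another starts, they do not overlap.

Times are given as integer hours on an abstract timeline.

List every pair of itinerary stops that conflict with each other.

Check each pair: they overlap iff neither finishes before the other starts.
Sorted by start: Market Stop, Observatory Break, Old-Town Photo, Old-Town Lunch, Harbour Photo, Gallery Hike, Bridge Break, Gardens Photo, Observatory Walk.
Observatory Break starts before Market Stop ends → Market Stop and Observatory Break overlap.
Old-Town Photo starts after Market Stop ends, so Market Stop has no further overlaps.
Old-Town Photo starts after Observatory Break ends, so Observatory Break has no further overlaps.
Old-Town Lunch starts exactly when Old-Town Photo ends (back-to-back, no overlap), so Old-Town Photo has no further overlaps.
Harbour Photo starts exactly when Old-Town Lunch ends (back-to-back, no overlap), so Old-Town Lunch has no further overlaps.
Gallery Hike starts before Harbour Photo ends → Harbour Photo and Gallery Hike overlap.
Bridge Break starts exactly when Harbour Photo ends (back-to-back, no overlap), so Harbour Photo has no further overlaps.
Bridge Break starts exactly when Gallery Hike ends (back-to-back, no overlap), so Gallery Hike has no further overlaps.
Gardens Photo starts before Bridge Break ends → Bridge Break and Gardens Photo overlap.
Observatory Walk starts after Bridge Break ends.
Observatory Walk starts before Gardens Photo ends → Gardens Photo and Observatory Walk overlap.

Bridge Break & Gardens Photo, Gallery Hike & Harbour Photo, Gardens Photo & Observatory Walk, Market Stop & Observatory Break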